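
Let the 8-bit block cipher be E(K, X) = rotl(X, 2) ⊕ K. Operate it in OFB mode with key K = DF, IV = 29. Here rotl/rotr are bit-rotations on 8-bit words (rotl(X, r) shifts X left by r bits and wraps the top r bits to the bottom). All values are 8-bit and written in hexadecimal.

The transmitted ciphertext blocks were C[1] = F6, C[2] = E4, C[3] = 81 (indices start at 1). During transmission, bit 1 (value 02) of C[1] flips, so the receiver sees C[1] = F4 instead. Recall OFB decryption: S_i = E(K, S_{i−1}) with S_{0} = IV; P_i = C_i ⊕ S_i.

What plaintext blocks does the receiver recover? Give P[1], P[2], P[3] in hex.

Only C[1] changed, to F4. In OFB, a change in C_i flips the same bit in P_i only; the keystream is unaffected. Decrypting the received ciphertext:
P[1]: S = E(K, 29) = 7B; F4 ⊕ 7B = 8F.
P[2]: S = E(K, 7B) = 32; E4 ⊕ 32 = D6.
P[3]: S = E(K, 32) = 17; 81 ⊕ 17 = 96.
Blocks that differ from the original plaintext: P[1].

P[1] = 8F, P[2] = D6, P[3] = 96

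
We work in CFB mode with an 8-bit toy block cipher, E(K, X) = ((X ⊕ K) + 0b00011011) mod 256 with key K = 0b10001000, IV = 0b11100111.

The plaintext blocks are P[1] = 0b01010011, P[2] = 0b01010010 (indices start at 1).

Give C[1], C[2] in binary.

CFB encryption: C_i = P_i ⊕ E(K, C_{i−1}), with C_{0} = IV.
C[1]: E(K, 0b11100111) = 0b10001010; 0b01010011 ⊕ 0b10001010 = 0b11011001.
C[2]: E(K, 0b11011001) = 0b01101100; 0b01010010 ⊕ 0b01101100 = 0b00111110.

C[1] = 0b11011001, C[2] = 0b00111110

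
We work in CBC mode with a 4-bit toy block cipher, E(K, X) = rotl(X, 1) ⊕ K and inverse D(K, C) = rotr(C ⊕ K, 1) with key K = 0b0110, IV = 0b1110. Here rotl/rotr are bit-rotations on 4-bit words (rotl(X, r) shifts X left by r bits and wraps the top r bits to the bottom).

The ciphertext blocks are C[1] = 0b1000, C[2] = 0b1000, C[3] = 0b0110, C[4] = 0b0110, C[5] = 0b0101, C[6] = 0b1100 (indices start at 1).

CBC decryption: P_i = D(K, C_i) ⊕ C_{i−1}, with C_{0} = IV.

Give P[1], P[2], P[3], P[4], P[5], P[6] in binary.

P[1]: D(K, 0b1000) = 0b0111; 0b0111 ⊕ 0b1110 = 0b1001.
P[2]: D(K, 0b1000) = 0b0111; 0b0111 ⊕ 0b1000 = 0b1111.
P[3]: D(K, 0b0110) = 0b0000; 0b0000 ⊕ 0b1000 = 0b1000.
P[4]: D(K, 0b0110) = 0b0000; 0b0000 ⊕ 0b0110 = 0b0110.
P[5]: D(K, 0b0101) = 0b1001; 0b1001 ⊕ 0b0110 = 0b1111.
P[6]: D(K, 0b1100) = 0b0101; 0b0101 ⊕ 0b0101 = 0b0000.

P[1] = 0b1001, P[2] = 0b1111, P[3] = 0b1000, P[4] = 0b0110, P[5] = 0b1111, P[6] = 0b0000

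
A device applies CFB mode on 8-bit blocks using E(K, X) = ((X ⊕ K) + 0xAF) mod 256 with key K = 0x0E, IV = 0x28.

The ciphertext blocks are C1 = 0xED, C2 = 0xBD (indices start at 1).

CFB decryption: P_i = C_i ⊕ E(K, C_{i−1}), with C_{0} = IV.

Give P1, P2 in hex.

P1 = 0x38, P2 = 0x2F

P1: E(K, 0x28) = 0xD5; 0xED ⊕ 0xD5 = 0x38.
P2: E(K, 0xED) = 0x92; 0xBD ⊕ 0x92 = 0x2F.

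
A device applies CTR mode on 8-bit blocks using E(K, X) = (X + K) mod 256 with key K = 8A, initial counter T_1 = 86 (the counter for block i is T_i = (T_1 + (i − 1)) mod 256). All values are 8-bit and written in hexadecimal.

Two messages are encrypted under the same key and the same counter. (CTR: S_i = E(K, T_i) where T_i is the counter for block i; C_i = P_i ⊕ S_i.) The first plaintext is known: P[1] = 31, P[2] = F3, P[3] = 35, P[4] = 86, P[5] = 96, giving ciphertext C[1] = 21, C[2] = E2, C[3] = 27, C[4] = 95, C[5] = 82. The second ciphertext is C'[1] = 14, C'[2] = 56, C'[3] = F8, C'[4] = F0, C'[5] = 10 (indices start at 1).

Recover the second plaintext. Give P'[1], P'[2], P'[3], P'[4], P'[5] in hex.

In CTR with a reused counter, both messages share the same keystream S_i, so C_i ⊕ C'_i = P_i ⊕ P'_i and thus P'_i = P_i ⊕ C_i ⊕ C'_i.
P'[1]: 31 ⊕ 21 ⊕ 14 = 04.
P'[2]: F3 ⊕ E2 ⊕ 56 = 47.
P'[3]: 35 ⊕ 27 ⊕ F8 = EA.
P'[4]: 86 ⊕ 95 ⊕ F0 = E3.
P'[5]: 96 ⊕ 82 ⊕ 10 = 04.

P'[1] = 04, P'[2] = 47, P'[3] = EA, P'[4] = E3, P'[5] = 04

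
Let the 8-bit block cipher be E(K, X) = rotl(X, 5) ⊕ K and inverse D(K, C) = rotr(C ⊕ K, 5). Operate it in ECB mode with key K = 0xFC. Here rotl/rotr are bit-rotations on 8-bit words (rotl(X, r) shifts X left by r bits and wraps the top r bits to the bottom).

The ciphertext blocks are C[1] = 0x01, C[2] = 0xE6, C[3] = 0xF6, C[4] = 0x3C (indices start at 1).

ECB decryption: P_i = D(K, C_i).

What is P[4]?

P[4]: D(K, 0x3C) = 0x06.

P[4] = 0x06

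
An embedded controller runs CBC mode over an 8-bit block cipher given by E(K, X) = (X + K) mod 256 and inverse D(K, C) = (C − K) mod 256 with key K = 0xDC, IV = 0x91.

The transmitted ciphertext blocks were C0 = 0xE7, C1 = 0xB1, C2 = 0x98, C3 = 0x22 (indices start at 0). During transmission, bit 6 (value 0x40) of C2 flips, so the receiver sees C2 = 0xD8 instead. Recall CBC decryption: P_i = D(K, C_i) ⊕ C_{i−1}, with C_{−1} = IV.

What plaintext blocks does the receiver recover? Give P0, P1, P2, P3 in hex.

Only C2 changed, to 0xD8. In CBC, a change in C_i garbles P_i and flips the same bit in P_{i+1}. Decrypting the received ciphertext:
P0: D(K, 0xE7) = 0x0B; 0x0B ⊕ 0x91 = 0x9A.
P1: D(K, 0xB1) = 0xD5; 0xD5 ⊕ 0xE7 = 0x32.
P2: D(K, 0xD8) = 0xFC; 0xFC ⊕ 0xB1 = 0x4D.
P3: D(K, 0x22) = 0x46; 0x46 ⊕ 0xD8 = 0x9E.
Blocks that differ from the original plaintext: P2, P3.

P0 = 0x9A, P1 = 0x32, P2 = 0x4D, P3 = 0x9E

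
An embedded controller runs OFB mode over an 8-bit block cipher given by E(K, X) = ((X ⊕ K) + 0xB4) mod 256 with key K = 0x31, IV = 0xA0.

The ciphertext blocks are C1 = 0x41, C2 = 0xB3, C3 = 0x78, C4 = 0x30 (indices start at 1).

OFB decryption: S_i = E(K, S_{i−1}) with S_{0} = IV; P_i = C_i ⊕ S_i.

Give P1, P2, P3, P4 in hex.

P1 = 0x04, P2 = 0x9B, P3 = 0xB5, P4 = 0x80

P1: S = E(K, 0xA0) = 0x45; 0x41 ⊕ 0x45 = 0x04.
P2: S = E(K, 0x45) = 0x28; 0xB3 ⊕ 0x28 = 0x9B.
P3: S = E(K, 0x28) = 0xCD; 0x78 ⊕ 0xCD = 0xB5.
P4: S = E(K, 0xCD) = 0xB0; 0x30 ⊕ 0xB0 = 0x80.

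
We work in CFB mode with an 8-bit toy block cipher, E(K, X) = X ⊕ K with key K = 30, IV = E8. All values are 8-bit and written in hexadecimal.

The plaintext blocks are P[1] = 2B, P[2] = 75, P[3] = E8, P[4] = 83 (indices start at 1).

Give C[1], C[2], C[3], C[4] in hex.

C[1] = F3, C[2] = B6, C[3] = 6E, C[4] = DD

CFB encryption: C_i = P_i ⊕ E(K, C_{i−1}), with C_{0} = IV.
C[1]: E(K, E8) = D8; 2B ⊕ D8 = F3.
C[2]: E(K, F3) = C3; 75 ⊕ C3 = B6.
C[3]: E(K, B6) = 86; E8 ⊕ 86 = 6E.
C[4]: E(K, 6E) = 5E; 83 ⊕ 5E = DD.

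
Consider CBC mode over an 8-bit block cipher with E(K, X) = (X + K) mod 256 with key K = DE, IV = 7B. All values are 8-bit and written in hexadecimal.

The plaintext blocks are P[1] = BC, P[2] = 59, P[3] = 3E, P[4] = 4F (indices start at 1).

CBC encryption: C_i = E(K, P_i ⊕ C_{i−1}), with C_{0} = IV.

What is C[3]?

C[3] = C2

C[1]: P[1] ⊕ 7B = C7; E(K, C7) = A5.
C[2]: P[2] ⊕ A5 = FC; E(K, FC) = DA.
C[3]: P[3] ⊕ DA = E4; E(K, E4) = C2.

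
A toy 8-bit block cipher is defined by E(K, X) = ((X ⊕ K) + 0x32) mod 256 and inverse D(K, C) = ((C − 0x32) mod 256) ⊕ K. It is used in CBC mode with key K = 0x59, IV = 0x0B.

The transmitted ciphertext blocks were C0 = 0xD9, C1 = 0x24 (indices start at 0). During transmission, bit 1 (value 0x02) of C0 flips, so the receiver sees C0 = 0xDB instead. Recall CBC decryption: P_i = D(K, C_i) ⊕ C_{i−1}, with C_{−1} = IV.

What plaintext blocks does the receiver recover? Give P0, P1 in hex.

Only C0 changed, to 0xDB. In CBC, a change in C_i garbles P_i and flips the same bit in P_{i+1}. Decrypting the received ciphertext:
P0: D(K, 0xDB) = 0xF0; 0xF0 ⊕ 0x0B = 0xFB.
P1: D(K, 0x24) = 0xAB; 0xAB ⊕ 0xDB = 0x70.
Blocks that differ from the original plaintext: P0, P1.

P0 = 0xFB, P1 = 0x70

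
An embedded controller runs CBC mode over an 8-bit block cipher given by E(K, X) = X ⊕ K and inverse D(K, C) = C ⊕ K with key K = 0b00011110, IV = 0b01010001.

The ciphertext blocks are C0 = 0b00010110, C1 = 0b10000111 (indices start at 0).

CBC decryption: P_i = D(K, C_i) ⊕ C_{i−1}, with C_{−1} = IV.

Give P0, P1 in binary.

P0: D(K, 0b00010110) = 0b00001000; 0b00001000 ⊕ 0b01010001 = 0b01011001.
P1: D(K, 0b10000111) = 0b10011001; 0b10011001 ⊕ 0b00010110 = 0b10001111.

P0 = 0b01011001, P1 = 0b10001111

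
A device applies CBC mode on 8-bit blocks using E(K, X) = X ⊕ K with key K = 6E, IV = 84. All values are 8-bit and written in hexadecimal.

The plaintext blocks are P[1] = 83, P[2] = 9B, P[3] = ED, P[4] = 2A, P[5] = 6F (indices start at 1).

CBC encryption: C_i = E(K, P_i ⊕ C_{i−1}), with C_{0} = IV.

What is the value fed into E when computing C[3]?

71

C[1]: P[1] ⊕ 84 = 07; E(K, 07) = 69.
C[2]: P[2] ⊕ 69 = F2; E(K, F2) = 9C.
C[3]: P[3] ⊕ 9C = 71; E(K, 71) = 1F.
So the input to E for block [3] is 71.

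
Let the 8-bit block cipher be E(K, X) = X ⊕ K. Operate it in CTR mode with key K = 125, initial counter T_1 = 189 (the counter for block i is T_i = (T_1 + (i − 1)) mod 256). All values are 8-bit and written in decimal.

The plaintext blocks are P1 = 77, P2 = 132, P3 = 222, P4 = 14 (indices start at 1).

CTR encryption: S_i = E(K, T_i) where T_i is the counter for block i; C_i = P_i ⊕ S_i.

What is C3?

C3 = 28

C1: T = 189, S = E(K, T) = 192; 77 ⊕ 192 = 141.
C2: T = 190, S = E(K, T) = 195; 132 ⊕ 195 = 71.
C3: T = 191, S = E(K, T) = 194; 222 ⊕ 194 = 28.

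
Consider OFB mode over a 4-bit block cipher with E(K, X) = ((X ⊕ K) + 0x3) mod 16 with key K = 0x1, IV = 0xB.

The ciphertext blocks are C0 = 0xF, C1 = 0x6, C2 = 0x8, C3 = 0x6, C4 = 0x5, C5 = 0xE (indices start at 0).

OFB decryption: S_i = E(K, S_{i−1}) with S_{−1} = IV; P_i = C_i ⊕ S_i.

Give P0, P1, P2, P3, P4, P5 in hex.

P0: S = E(K, 0xB) = 0xD; 0xF ⊕ 0xD = 0x2.
P1: S = E(K, 0xD) = 0xF; 0x6 ⊕ 0xF = 0x9.
P2: S = E(K, 0xF) = 0x1; 0x8 ⊕ 0x1 = 0x9.
P3: S = E(K, 0x1) = 0x3; 0x6 ⊕ 0x3 = 0x5.
P4: S = E(K, 0x3) = 0x5; 0x5 ⊕ 0x5 = 0x0.
P5: S = E(K, 0x5) = 0x7; 0xE ⊕ 0x7 = 0x9.

P0 = 0x2, P1 = 0x9, P2 = 0x9, P3 = 0x5, P4 = 0x0, P5 = 0x9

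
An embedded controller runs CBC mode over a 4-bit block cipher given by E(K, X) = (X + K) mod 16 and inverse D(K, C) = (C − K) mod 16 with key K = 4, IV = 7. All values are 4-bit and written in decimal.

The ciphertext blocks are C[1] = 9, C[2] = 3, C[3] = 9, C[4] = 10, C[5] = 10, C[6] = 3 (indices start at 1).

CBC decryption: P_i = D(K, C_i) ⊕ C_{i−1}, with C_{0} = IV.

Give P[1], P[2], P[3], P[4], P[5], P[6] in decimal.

P[1]: D(K, 9) = 5; 5 ⊕ 7 = 2.
P[2]: D(K, 3) = 15; 15 ⊕ 9 = 6.
P[3]: D(K, 9) = 5; 5 ⊕ 3 = 6.
P[4]: D(K, 10) = 6; 6 ⊕ 9 = 15.
P[5]: D(K, 10) = 6; 6 ⊕ 10 = 12.
P[6]: D(K, 3) = 15; 15 ⊕ 10 = 5.

P[1] = 2, P[2] = 6, P[3] = 6, P[4] = 15, P[5] = 12, P[6] = 5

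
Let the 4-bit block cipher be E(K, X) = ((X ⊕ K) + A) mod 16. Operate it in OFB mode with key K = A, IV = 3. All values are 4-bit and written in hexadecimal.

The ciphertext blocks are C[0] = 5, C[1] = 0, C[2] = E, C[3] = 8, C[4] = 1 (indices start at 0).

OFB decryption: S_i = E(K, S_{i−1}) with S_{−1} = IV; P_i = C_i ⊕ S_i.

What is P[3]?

P[3] = B

P[0]: S = E(K, 3) = 3; 5 ⊕ 3 = 6.
P[1]: S = E(K, 3) = 3; 0 ⊕ 3 = 3.
P[2]: S = E(K, 3) = 3; E ⊕ 3 = D.
P[3]: S = E(K, 3) = 3; 8 ⊕ 3 = B.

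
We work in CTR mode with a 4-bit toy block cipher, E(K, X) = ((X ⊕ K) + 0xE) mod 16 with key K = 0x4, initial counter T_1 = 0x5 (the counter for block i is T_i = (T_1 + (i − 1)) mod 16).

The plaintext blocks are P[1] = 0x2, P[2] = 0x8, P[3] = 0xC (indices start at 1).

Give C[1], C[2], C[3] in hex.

C[1] = 0xD, C[2] = 0x8, C[3] = 0xD

CTR encryption: S_i = E(K, T_i) where T_i is the counter for block i; C_i = P_i ⊕ S_i.
C[1]: T = 0x5, S = E(K, T) = 0xF; 0x2 ⊕ 0xF = 0xD.
C[2]: T = 0x6, S = E(K, T) = 0x0; 0x8 ⊕ 0x0 = 0x8.
C[3]: T = 0x7, S = E(K, T) = 0x1; 0xC ⊕ 0x1 = 0xD.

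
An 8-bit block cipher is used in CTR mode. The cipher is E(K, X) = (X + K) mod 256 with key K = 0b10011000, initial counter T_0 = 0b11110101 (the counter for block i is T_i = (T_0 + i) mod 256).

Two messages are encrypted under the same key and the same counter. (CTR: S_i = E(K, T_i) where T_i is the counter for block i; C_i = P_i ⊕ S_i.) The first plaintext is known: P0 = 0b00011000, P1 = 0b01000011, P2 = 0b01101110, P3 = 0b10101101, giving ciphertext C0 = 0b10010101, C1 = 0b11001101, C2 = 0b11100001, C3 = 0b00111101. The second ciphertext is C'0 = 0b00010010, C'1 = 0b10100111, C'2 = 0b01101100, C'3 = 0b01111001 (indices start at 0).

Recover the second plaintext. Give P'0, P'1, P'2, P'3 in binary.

P'0 = 0b10011111, P'1 = 0b00101001, P'2 = 0b11100011, P'3 = 0b11101001

In CTR with a reused counter, both messages share the same keystream S_i, so C_i ⊕ C'_i = P_i ⊕ P'_i and thus P'_i = P_i ⊕ C_i ⊕ C'_i.
P'0: 0b00011000 ⊕ 0b10010101 ⊕ 0b00010010 = 0b10011111.
P'1: 0b01000011 ⊕ 0b11001101 ⊕ 0b10100111 = 0b00101001.
P'2: 0b01101110 ⊕ 0b11100001 ⊕ 0b01101100 = 0b11100011.
P'3: 0b10101101 ⊕ 0b00111101 ⊕ 0b01111001 = 0b11101001.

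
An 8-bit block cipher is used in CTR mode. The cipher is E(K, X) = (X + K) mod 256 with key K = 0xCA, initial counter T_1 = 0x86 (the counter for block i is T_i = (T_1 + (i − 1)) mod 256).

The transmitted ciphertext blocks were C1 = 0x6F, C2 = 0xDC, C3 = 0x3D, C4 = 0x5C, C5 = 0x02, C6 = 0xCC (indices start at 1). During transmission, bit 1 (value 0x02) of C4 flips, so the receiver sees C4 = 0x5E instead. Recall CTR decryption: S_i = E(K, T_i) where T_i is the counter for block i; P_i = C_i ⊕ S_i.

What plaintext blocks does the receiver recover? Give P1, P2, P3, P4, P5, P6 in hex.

Only C4 changed, to 0x5E. In CTR, a change in C_i flips the same bit in P_i only; the keystream is unaffected. Decrypting the received ciphertext:
P1: T = 0x86, S = E(K, T) = 0x50; 0x6F ⊕ 0x50 = 0x3F.
P2: T = 0x87, S = E(K, T) = 0x51; 0xDC ⊕ 0x51 = 0x8D.
P3: T = 0x88, S = E(K, T) = 0x52; 0x3D ⊕ 0x52 = 0x6F.
P4: T = 0x89, S = E(K, T) = 0x53; 0x5E ⊕ 0x53 = 0x0D.
P5: T = 0x8A, S = E(K, T) = 0x54; 0x02 ⊕ 0x54 = 0x56.
P6: T = 0x8B, S = E(K, T) = 0x55; 0xCC ⊕ 0x55 = 0x99.
Blocks that differ from the original plaintext: P4.

P1 = 0x3F, P2 = 0x8D, P3 = 0x6F, P4 = 0x0D, P5 = 0x56, P6 = 0x99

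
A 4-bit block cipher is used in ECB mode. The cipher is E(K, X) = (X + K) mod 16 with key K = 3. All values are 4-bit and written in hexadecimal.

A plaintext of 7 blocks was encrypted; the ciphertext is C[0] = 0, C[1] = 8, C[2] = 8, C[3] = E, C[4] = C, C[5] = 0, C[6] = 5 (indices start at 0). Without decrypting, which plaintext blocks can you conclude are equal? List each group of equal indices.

ECB encrypts each block independently with the same key, so equal ciphertext blocks imply equal plaintext blocks.
C[0] = C[5] = 0, so P[0] = P[5].
C[1] = C[2] = 8, so P[1] = P[2].

P[0] = P[5]; P[1] = P[2]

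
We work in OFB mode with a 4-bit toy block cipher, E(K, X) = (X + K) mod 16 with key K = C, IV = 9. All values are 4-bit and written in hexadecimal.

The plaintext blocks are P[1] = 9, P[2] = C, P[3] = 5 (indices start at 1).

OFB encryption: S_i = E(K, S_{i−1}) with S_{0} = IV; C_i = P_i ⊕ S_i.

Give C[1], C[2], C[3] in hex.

C[1]: S = E(K, 9) = 5; 9 ⊕ 5 = C.
C[2]: S = E(K, 5) = 1; C ⊕ 1 = D.
C[3]: S = E(K, 1) = D; 5 ⊕ D = 8.

C[1] = C, C[2] = D, C[3] = 8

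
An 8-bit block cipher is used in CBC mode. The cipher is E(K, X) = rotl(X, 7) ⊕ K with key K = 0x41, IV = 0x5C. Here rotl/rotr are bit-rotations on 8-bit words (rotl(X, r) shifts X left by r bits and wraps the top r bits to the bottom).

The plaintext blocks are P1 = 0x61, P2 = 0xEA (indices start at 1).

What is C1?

C1 = 0xDF

CBC encryption: C_i = E(K, P_i ⊕ C_{i−1}), with C_{0} = IV.
C1: P1 ⊕ 0x5C = 0x3D; E(K, 0x3D) = 0xDF.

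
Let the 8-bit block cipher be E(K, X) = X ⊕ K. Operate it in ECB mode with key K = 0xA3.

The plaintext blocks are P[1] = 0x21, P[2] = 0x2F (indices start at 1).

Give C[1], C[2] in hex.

C[1] = 0x82, C[2] = 0x8C

ECB encryption: C_i = E(K, P_i).
C[1]: E(K, 0x21) = 0x82.
C[2]: E(K, 0x2F) = 0x8C.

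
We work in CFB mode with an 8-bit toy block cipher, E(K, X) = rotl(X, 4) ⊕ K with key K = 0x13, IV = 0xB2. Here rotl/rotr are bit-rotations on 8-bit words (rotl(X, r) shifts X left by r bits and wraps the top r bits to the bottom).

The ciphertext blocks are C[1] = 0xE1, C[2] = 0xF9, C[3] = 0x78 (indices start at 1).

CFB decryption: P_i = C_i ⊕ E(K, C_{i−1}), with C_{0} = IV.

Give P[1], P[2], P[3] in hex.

P[1]: E(K, 0xB2) = 0x38; 0xE1 ⊕ 0x38 = 0xD9.
P[2]: E(K, 0xE1) = 0x0D; 0xF9 ⊕ 0x0D = 0xF4.
P[3]: E(K, 0xF9) = 0x8C; 0x78 ⊕ 0x8C = 0xF4.

P[1] = 0xD9, P[2] = 0xF4, P[3] = 0xF4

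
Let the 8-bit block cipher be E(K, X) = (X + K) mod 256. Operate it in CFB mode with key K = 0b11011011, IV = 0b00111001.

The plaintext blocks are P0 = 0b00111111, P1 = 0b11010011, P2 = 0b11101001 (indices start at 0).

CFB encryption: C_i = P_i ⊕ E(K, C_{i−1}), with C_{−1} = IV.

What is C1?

C1 = 0b11010101

C0: E(K, 0b00111001) = 0b00010100; 0b00111111 ⊕ 0b00010100 = 0b00101011.
C1: E(K, 0b00101011) = 0b00000110; 0b11010011 ⊕ 0b00000110 = 0b11010101.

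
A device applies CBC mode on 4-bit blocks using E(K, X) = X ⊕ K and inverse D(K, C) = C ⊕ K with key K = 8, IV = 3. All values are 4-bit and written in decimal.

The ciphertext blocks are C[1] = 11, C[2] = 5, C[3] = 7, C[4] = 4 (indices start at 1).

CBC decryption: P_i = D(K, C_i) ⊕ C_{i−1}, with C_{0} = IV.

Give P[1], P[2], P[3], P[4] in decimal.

P[1] = 0, P[2] = 6, P[3] = 10, P[4] = 11

P[1]: D(K, 11) = 3; 3 ⊕ 3 = 0.
P[2]: D(K, 5) = 13; 13 ⊕ 11 = 6.
P[3]: D(K, 7) = 15; 15 ⊕ 5 = 10.
P[4]: D(K, 4) = 12; 12 ⊕ 7 = 11.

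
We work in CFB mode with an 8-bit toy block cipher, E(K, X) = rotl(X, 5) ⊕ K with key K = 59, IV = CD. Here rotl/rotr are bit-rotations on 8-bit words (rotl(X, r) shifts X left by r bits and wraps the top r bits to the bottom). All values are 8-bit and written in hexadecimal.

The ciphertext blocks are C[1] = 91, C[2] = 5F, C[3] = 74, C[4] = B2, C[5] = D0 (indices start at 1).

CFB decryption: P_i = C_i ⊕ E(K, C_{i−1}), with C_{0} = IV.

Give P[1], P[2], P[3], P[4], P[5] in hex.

P[1]: E(K, CD) = E0; 91 ⊕ E0 = 71.
P[2]: E(K, 91) = 6B; 5F ⊕ 6B = 34.
P[3]: E(K, 5F) = B2; 74 ⊕ B2 = C6.
P[4]: E(K, 74) = D7; B2 ⊕ D7 = 65.
P[5]: E(K, B2) = 0F; D0 ⊕ 0F = DF.

P[1] = 71, P[2] = 34, P[3] = C6, P[4] = 65, P[5] = DF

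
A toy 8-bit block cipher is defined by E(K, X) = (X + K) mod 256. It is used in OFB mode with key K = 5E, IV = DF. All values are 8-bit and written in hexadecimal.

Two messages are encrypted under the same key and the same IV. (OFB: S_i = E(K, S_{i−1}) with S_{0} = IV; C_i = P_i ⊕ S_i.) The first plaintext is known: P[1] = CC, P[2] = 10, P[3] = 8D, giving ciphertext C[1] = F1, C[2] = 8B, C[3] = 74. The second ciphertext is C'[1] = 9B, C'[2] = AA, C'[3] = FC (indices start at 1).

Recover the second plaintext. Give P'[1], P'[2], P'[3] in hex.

P'[1] = A6, P'[2] = 31, P'[3] = 05

In OFB with a reused IV, both messages share the same keystream S_i, so C_i ⊕ C'_i = P_i ⊕ P'_i and thus P'_i = P_i ⊕ C_i ⊕ C'_i.
P'[1]: CC ⊕ F1 ⊕ 9B = A6.
P'[2]: 10 ⊕ 8B ⊕ AA = 31.
P'[3]: 8D ⊕ 74 ⊕ FC = 05.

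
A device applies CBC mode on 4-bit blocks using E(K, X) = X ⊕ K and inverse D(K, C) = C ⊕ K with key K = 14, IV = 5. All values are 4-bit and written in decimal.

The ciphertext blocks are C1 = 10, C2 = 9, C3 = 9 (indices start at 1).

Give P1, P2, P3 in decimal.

CBC decryption: P_i = D(K, C_i) ⊕ C_{i−1}, with C_{0} = IV.
P1: D(K, 10) = 4; 4 ⊕ 5 = 1.
P2: D(K, 9) = 7; 7 ⊕ 10 = 13.
P3: D(K, 9) = 7; 7 ⊕ 9 = 14.

P1 = 1, P2 = 13, P3 = 14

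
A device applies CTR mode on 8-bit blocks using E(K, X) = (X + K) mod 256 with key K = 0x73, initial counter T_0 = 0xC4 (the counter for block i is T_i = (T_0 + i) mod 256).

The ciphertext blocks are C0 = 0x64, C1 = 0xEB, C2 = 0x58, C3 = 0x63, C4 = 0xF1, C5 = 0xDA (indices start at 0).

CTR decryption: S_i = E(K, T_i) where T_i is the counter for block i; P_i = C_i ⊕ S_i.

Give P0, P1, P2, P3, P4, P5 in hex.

P0: T = 0xC4, S = E(K, T) = 0x37; 0x64 ⊕ 0x37 = 0x53.
P1: T = 0xC5, S = E(K, T) = 0x38; 0xEB ⊕ 0x38 = 0xD3.
P2: T = 0xC6, S = E(K, T) = 0x39; 0x58 ⊕ 0x39 = 0x61.
P3: T = 0xC7, S = E(K, T) = 0x3A; 0x63 ⊕ 0x3A = 0x59.
P4: T = 0xC8, S = E(K, T) = 0x3B; 0xF1 ⊕ 0x3B = 0xCA.
P5: T = 0xC9, S = E(K, T) = 0x3C; 0xDA ⊕ 0x3C = 0xE6.

P0 = 0x53, P1 = 0xD3, P2 = 0x61, P3 = 0x59, P4 = 0xCA, P5 = 0xE6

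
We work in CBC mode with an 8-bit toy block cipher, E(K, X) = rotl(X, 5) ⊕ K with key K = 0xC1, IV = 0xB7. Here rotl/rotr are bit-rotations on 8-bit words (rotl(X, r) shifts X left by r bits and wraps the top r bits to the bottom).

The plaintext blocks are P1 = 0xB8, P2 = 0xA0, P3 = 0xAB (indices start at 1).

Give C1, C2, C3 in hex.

CBC encryption: C_i = E(K, P_i ⊕ C_{i−1}), with C_{0} = IV.
C1: P1 ⊕ 0xB7 = 0x0F; E(K, 0x0F) = 0x20.
C2: P2 ⊕ 0x20 = 0x80; E(K, 0x80) = 0xD1.
C3: P3 ⊕ 0xD1 = 0x7A; E(K, 0x7A) = 0x8E.

C1 = 0x20, C2 = 0xD1, C3 = 0x8E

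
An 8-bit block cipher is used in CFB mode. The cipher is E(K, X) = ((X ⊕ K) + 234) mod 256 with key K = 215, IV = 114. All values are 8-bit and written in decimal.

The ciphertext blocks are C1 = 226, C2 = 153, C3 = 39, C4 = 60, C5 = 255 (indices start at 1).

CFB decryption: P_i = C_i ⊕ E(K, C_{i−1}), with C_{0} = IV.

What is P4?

P4: E(K, 39) = 218; 60 ⊕ 218 = 230.

P4 = 230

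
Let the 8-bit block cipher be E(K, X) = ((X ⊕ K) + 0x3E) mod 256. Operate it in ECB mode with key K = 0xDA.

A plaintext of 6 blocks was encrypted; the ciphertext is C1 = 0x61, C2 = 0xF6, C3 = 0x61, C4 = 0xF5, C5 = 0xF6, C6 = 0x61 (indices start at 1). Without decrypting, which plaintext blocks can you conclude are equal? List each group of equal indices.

ECB encrypts each block independently with the same key, so equal ciphertext blocks imply equal plaintext blocks.
C1 = C3 = C6 = 0x61, so P1 = P3 = P6.
C2 = C5 = 0xF6, so P2 = P5.

P1 = P3 = P6; P2 = P5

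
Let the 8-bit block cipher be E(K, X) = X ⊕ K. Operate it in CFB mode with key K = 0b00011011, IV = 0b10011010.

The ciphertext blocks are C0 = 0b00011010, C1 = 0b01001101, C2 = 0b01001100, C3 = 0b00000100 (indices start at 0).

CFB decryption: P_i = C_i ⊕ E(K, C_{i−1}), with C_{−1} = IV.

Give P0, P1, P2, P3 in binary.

P0 = 0b10011011, P1 = 0b01001100, P2 = 0b00011010, P3 = 0b01010011

P0: E(K, 0b10011010) = 0b10000001; 0b00011010 ⊕ 0b10000001 = 0b10011011.
P1: E(K, 0b00011010) = 0b00000001; 0b01001101 ⊕ 0b00000001 = 0b01001100.
P2: E(K, 0b01001101) = 0b01010110; 0b01001100 ⊕ 0b01010110 = 0b00011010.
P3: E(K, 0b01001100) = 0b01010111; 0b00000100 ⊕ 0b01010111 = 0b01010011.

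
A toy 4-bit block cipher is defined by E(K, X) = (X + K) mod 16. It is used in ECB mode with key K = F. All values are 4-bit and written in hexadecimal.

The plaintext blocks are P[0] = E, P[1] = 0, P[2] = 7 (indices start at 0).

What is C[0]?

ECB encryption: C_i = E(K, P_i).
C[0]: E(K, E) = D.

C[0] = D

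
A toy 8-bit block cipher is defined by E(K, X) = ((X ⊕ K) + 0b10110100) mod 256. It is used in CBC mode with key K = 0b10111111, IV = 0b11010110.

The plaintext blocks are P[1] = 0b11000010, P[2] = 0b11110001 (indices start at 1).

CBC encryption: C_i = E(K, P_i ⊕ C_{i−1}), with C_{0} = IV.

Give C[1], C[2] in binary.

C[1] = 0b01011111, C[2] = 0b11000101

C[1]: P[1] ⊕ 0b11010110 = 0b00010100; E(K, 0b00010100) = 0b01011111.
C[2]: P[2] ⊕ 0b01011111 = 0b10101110; E(K, 0b10101110) = 0b11000101.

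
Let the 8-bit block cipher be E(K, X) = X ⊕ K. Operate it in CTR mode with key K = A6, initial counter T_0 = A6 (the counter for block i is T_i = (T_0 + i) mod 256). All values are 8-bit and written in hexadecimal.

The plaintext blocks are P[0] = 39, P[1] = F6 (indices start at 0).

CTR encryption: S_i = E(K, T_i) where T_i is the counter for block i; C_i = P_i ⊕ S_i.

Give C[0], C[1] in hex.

C[0] = 39, C[1] = F7

C[0]: T = A6, S = E(K, T) = 00; 39 ⊕ 00 = 39.
C[1]: T = A7, S = E(K, T) = 01; F6 ⊕ 01 = F7.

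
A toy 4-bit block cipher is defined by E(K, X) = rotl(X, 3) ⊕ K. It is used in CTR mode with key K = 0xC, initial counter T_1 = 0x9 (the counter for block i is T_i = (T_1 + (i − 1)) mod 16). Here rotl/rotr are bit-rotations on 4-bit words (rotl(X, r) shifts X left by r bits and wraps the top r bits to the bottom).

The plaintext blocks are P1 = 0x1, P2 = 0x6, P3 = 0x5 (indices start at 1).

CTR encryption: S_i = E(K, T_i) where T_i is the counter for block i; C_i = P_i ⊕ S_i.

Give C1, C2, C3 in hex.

C1 = 0x1, C2 = 0xF, C3 = 0x4

C1: T = 0x9, S = E(K, T) = 0x0; 0x1 ⊕ 0x0 = 0x1.
C2: T = 0xA, S = E(K, T) = 0x9; 0x6 ⊕ 0x9 = 0xF.
C3: T = 0xB, S = E(K, T) = 0x1; 0x5 ⊕ 0x1 = 0x4.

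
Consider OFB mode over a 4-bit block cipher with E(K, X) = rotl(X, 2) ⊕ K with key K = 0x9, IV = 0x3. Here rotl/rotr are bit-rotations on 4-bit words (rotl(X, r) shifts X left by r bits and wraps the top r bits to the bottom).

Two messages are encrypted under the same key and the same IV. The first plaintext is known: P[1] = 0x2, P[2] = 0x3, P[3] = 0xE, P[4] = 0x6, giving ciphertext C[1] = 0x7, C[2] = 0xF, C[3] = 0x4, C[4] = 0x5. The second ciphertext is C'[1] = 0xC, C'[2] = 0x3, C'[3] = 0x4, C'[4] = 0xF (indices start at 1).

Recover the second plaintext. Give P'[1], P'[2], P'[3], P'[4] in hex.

In OFB with a reused IV, both messages share the same keystream S_i, so C_i ⊕ C'_i = P_i ⊕ P'_i and thus P'_i = P_i ⊕ C_i ⊕ C'_i.
P'[1]: 0x2 ⊕ 0x7 ⊕ 0xC = 0x9.
P'[2]: 0x3 ⊕ 0xF ⊕ 0x3 = 0xF.
P'[3]: 0xE ⊕ 0x4 ⊕ 0x4 = 0xE.
P'[4]: 0x6 ⊕ 0x5 ⊕ 0xF = 0xC.

P'[1] = 0x9, P'[2] = 0xF, P'[3] = 0xE, P'[4] = 0xC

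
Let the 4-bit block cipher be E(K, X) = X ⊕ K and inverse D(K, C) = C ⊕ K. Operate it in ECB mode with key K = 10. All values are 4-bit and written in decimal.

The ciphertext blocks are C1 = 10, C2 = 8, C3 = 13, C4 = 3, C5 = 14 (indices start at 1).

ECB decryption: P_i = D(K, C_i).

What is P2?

P2: D(K, 8) = 2.

P2 = 2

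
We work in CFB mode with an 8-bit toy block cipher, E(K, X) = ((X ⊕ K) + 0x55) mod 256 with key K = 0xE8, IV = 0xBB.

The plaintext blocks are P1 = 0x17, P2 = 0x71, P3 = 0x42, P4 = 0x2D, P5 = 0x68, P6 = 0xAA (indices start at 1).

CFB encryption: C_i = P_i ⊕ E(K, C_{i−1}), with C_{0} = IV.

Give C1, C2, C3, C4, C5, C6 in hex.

C1 = 0xBF, C2 = 0xDD, C3 = 0xC8, C4 = 0x58, C5 = 0x6D, C6 = 0x70

C1: E(K, 0xBB) = 0xA8; 0x17 ⊕ 0xA8 = 0xBF.
C2: E(K, 0xBF) = 0xAC; 0x71 ⊕ 0xAC = 0xDD.
C3: E(K, 0xDD) = 0x8A; 0x42 ⊕ 0x8A = 0xC8.
C4: E(K, 0xC8) = 0x75; 0x2D ⊕ 0x75 = 0x58.
C5: E(K, 0x58) = 0x05; 0x68 ⊕ 0x05 = 0x6D.
C6: E(K, 0x6D) = 0xDA; 0xAA ⊕ 0xDA = 0x70.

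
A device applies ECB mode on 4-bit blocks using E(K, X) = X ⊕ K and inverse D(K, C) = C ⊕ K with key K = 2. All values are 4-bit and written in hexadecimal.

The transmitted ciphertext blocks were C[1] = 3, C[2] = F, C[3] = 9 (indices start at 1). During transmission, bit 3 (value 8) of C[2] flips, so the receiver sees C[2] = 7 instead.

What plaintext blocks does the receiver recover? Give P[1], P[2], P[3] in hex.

ECB decryption: P_i = D(K, C_i).
Only C[2] changed, to 7. In ECB, a change in C_i affects only P_i. Decrypting the received ciphertext:
P[1]: D(K, 3) = 1.
P[2]: D(K, 7) = 5.
P[3]: D(K, 9) = B.
Blocks that differ from the original plaintext: P[2].

P[1] = 1, P[2] = 5, P[3] = B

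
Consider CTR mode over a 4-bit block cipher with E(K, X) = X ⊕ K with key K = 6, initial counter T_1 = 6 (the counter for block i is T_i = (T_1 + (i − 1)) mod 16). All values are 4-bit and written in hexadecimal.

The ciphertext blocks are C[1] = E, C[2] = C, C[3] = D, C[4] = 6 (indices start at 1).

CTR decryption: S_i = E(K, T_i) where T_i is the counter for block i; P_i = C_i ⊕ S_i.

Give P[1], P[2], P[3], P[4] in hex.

P[1] = E, P[2] = D, P[3] = 3, P[4] = 9

P[1]: T = 6, S = E(K, T) = 0; E ⊕ 0 = E.
P[2]: T = 7, S = E(K, T) = 1; C ⊕ 1 = D.
P[3]: T = 8, S = E(K, T) = E; D ⊕ E = 3.
P[4]: T = 9, S = E(K, T) = F; 6 ⊕ F = 9.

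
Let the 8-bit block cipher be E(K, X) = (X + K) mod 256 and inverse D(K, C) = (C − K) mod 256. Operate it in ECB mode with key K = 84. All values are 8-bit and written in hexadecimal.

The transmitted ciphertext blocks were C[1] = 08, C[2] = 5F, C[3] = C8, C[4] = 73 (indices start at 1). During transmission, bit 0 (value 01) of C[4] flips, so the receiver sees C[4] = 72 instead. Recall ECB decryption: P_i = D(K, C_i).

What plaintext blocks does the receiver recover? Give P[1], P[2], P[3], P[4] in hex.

P[1] = 84, P[2] = DB, P[3] = 44, P[4] = EE

Only C[4] changed, to 72. In ECB, a change in C_i affects only P_i. Decrypting the received ciphertext:
P[1]: D(K, 08) = 84.
P[2]: D(K, 5F) = DB.
P[3]: D(K, C8) = 44.
P[4]: D(K, 72) = EE.
Blocks that differ from the original plaintext: P[4].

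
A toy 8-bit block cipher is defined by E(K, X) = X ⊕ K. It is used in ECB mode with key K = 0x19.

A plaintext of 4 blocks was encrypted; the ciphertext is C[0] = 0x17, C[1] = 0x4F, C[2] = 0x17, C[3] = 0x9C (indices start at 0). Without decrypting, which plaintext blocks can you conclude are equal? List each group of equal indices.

ECB encrypts each block independently with the same key, so equal ciphertext blocks imply equal plaintext blocks.
C[0] = C[2] = 0x17, so P[0] = P[2].

P[0] = P[2]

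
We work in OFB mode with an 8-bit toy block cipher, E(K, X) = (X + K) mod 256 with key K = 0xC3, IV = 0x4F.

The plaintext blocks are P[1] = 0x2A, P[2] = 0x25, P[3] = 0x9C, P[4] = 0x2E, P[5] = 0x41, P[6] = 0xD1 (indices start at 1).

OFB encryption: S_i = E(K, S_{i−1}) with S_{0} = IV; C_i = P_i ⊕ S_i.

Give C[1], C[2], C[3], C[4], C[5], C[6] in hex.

C[1]: S = E(K, 0x4F) = 0x12; 0x2A ⊕ 0x12 = 0x38.
C[2]: S = E(K, 0x12) = 0xD5; 0x25 ⊕ 0xD5 = 0xF0.
C[3]: S = E(K, 0xD5) = 0x98; 0x9C ⊕ 0x98 = 0x04.
C[4]: S = E(K, 0x98) = 0x5B; 0x2E ⊕ 0x5B = 0x75.
C[5]: S = E(K, 0x5B) = 0x1E; 0x41 ⊕ 0x1E = 0x5F.
C[6]: S = E(K, 0x1E) = 0xE1; 0xD1 ⊕ 0xE1 = 0x30.

C[1] = 0x38, C[2] = 0xF0, C[3] = 0x04, C[4] = 0x75, C[5] = 0x5F, C[6] = 0x30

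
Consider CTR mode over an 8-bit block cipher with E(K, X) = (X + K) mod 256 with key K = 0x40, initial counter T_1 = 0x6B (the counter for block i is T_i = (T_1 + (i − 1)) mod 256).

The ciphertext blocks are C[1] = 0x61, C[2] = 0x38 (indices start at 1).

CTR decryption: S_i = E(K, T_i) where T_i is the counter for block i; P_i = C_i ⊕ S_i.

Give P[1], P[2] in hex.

P[1] = 0xCA, P[2] = 0x94

P[1]: T = 0x6B, S = E(K, T) = 0xAB; 0x61 ⊕ 0xAB = 0xCA.
P[2]: T = 0x6C, S = E(K, T) = 0xAC; 0x38 ⊕ 0xAC = 0x94.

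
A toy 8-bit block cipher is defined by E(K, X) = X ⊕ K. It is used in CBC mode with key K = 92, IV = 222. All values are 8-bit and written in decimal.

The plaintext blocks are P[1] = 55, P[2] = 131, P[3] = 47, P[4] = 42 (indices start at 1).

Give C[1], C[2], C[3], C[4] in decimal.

C[1] = 181, C[2] = 106, C[3] = 25, C[4] = 111

CBC encryption: C_i = E(K, P_i ⊕ C_{i−1}), with C_{0} = IV.
C[1]: P[1] ⊕ 222 = 233; E(K, 233) = 181.
C[2]: P[2] ⊕ 181 = 54; E(K, 54) = 106.
C[3]: P[3] ⊕ 106 = 69; E(K, 69) = 25.
C[4]: P[4] ⊕ 25 = 51; E(K, 51) = 111.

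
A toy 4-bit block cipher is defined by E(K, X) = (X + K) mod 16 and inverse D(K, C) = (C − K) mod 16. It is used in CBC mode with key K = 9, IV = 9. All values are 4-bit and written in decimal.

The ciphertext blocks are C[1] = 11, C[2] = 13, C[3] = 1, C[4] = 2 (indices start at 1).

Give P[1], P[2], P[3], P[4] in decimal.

CBC decryption: P_i = D(K, C_i) ⊕ C_{i−1}, with C_{0} = IV.
P[1]: D(K, 11) = 2; 2 ⊕ 9 = 11.
P[2]: D(K, 13) = 4; 4 ⊕ 11 = 15.
P[3]: D(K, 1) = 8; 8 ⊕ 13 = 5.
P[4]: D(K, 2) = 9; 9 ⊕ 1 = 8.

P[1] = 11, P[2] = 15, P[3] = 5, P[4] = 8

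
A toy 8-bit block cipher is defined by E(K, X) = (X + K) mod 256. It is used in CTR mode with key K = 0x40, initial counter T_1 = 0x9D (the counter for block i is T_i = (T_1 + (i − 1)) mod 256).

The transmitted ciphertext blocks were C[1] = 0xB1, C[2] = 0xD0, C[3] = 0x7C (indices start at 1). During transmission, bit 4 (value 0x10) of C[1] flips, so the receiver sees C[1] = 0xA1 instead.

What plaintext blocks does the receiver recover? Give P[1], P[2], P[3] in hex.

CTR decryption: S_i = E(K, T_i) where T_i is the counter for block i; P_i = C_i ⊕ S_i.
Only C[1] changed, to 0xA1. In CTR, a change in C_i flips the same bit in P_i only; the keystream is unaffected. Decrypting the received ciphertext:
P[1]: T = 0x9D, S = E(K, T) = 0xDD; 0xA1 ⊕ 0xDD = 0x7C.
P[2]: T = 0x9E, S = E(K, T) = 0xDE; 0xD0 ⊕ 0xDE = 0x0E.
P[3]: T = 0x9F, S = E(K, T) = 0xDF; 0x7C ⊕ 0xDF = 0xA3.
Blocks that differ from the original plaintext: P[1].

P[1] = 0x7C, P[2] = 0x0E, P[3] = 0xA3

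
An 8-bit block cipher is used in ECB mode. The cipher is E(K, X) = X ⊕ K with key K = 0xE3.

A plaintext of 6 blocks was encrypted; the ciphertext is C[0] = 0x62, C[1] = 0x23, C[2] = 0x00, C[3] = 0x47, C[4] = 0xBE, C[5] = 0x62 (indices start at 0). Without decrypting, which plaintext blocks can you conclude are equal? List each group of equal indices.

ECB encrypts each block independently with the same key, so equal ciphertext blocks imply equal plaintext blocks.
C[0] = C[5] = 0x62, so P[0] = P[5].

P[0] = P[5]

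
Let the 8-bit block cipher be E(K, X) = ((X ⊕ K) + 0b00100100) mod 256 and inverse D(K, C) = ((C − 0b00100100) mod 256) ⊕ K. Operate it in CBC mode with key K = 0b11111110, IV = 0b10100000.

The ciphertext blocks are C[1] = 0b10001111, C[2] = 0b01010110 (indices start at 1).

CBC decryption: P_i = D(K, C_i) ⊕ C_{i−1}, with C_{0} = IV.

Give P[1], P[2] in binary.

P[1]: D(K, 0b10001111) = 0b10010101; 0b10010101 ⊕ 0b10100000 = 0b00110101.
P[2]: D(K, 0b01010110) = 0b11001100; 0b11001100 ⊕ 0b10001111 = 0b01000011.

P[1] = 0b00110101, P[2] = 0b01000011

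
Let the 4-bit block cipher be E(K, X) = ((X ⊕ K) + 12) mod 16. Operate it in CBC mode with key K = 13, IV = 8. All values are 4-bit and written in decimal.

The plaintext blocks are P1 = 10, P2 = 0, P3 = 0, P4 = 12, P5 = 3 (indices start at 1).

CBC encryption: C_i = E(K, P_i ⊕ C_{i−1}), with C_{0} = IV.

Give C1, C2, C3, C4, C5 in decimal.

C1: P1 ⊕ 8 = 2; E(K, 2) = 11.
C2: P2 ⊕ 11 = 11; E(K, 11) = 2.
C3: P3 ⊕ 2 = 2; E(K, 2) = 11.
C4: P4 ⊕ 11 = 7; E(K, 7) = 6.
C5: P5 ⊕ 6 = 5; E(K, 5) = 4.

C1 = 11, C2 = 2, C3 = 11, C4 = 6, C5 = 4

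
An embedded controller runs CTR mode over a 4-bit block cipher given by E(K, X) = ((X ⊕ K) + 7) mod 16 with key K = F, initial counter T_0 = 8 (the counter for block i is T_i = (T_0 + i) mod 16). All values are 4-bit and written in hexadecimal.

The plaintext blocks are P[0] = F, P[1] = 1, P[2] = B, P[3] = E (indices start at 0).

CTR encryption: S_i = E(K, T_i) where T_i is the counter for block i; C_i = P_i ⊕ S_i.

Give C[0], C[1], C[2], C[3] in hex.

C[0] = 1, C[1] = C, C[2] = 7, C[3] = 5

C[0]: T = 8, S = E(K, T) = E; F ⊕ E = 1.
C[1]: T = 9, S = E(K, T) = D; 1 ⊕ D = C.
C[2]: T = A, S = E(K, T) = C; B ⊕ C = 7.
C[3]: T = B, S = E(K, T) = B; E ⊕ B = 5.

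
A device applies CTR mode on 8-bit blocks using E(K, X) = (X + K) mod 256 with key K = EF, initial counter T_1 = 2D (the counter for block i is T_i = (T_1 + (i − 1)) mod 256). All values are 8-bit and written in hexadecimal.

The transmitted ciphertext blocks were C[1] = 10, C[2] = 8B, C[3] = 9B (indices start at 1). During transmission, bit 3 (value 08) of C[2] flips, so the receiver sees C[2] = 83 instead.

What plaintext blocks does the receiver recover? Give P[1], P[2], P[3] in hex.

P[1] = 0C, P[2] = 9E, P[3] = 85

CTR decryption: S_i = E(K, T_i) where T_i is the counter for block i; P_i = C_i ⊕ S_i.
Only C[2] changed, to 83. In CTR, a change in C_i flips the same bit in P_i only; the keystream is unaffected. Decrypting the received ciphertext:
P[1]: T = 2D, S = E(K, T) = 1C; 10 ⊕ 1C = 0C.
P[2]: T = 2E, S = E(K, T) = 1D; 83 ⊕ 1D = 9E.
P[3]: T = 2F, S = E(K, T) = 1E; 9B ⊕ 1E = 85.
Blocks that differ from the original plaintext: P[2].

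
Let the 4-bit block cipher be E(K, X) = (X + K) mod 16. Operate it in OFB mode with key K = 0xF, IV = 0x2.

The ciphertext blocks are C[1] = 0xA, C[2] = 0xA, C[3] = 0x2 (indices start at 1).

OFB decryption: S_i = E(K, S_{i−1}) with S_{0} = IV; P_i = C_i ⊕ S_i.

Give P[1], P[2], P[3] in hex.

P[1]: S = E(K, 0x2) = 0x1; 0xA ⊕ 0x1 = 0xB.
P[2]: S = E(K, 0x1) = 0x0; 0xA ⊕ 0x0 = 0xA.
P[3]: S = E(K, 0x0) = 0xF; 0x2 ⊕ 0xF = 0xD.

P[1] = 0xB, P[2] = 0xA, P[3] = 0xD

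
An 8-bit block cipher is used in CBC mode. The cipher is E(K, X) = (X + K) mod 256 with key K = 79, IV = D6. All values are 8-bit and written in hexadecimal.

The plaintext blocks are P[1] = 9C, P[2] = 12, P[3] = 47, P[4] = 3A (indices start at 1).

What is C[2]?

CBC encryption: C_i = E(K, P_i ⊕ C_{i−1}), with C_{0} = IV.
C[1]: P[1] ⊕ D6 = 4A; E(K, 4A) = C3.
C[2]: P[2] ⊕ C3 = D1; E(K, D1) = 4A.

C[2] = 4A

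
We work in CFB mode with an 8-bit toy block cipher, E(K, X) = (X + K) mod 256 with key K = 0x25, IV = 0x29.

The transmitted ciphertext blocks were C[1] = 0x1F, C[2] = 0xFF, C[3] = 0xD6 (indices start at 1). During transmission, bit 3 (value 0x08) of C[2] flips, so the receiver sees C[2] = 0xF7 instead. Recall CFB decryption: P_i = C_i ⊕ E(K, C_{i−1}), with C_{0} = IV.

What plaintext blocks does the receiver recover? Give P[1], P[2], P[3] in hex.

P[1] = 0x51, P[2] = 0xB3, P[3] = 0xCA

Only C[2] changed, to 0xF7. In CFB, a change in C_i flips the same bit in P_i and garbles P_{i+1}. Decrypting the received ciphertext:
P[1]: E(K, 0x29) = 0x4E; 0x1F ⊕ 0x4E = 0x51.
P[2]: E(K, 0x1F) = 0x44; 0xF7 ⊕ 0x44 = 0xB3.
P[3]: E(K, 0xF7) = 0x1C; 0xD6 ⊕ 0x1C = 0xCA.
Blocks that differ from the original plaintext: P[2], P[3].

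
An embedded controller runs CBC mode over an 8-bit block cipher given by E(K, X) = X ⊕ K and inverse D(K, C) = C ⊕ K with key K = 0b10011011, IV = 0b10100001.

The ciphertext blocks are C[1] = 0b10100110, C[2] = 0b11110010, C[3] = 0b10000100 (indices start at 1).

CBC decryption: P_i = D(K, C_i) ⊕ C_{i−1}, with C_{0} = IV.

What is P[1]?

P[1] = 0b10011100

P[1]: D(K, 0b10100110) = 0b00111101; 0b00111101 ⊕ 0b10100001 = 0b10011100.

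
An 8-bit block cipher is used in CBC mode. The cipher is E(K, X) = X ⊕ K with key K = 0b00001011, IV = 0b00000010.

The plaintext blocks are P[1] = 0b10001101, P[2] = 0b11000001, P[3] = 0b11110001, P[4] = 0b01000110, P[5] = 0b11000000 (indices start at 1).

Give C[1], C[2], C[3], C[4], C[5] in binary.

C[1] = 0b10000100, C[2] = 0b01001110, C[3] = 0b10110100, C[4] = 0b11111001, C[5] = 0b00110010

CBC encryption: C_i = E(K, P_i ⊕ C_{i−1}), with C_{0} = IV.
C[1]: P[1] ⊕ 0b00000010 = 0b10001111; E(K, 0b10001111) = 0b10000100.
C[2]: P[2] ⊕ 0b10000100 = 0b01000101; E(K, 0b01000101) = 0b01001110.
C[3]: P[3] ⊕ 0b01001110 = 0b10111111; E(K, 0b10111111) = 0b10110100.
C[4]: P[4] ⊕ 0b10110100 = 0b11110010; E(K, 0b11110010) = 0b11111001.
C[5]: P[5] ⊕ 0b11111001 = 0b00111001; E(K, 0b00111001) = 0b00110010.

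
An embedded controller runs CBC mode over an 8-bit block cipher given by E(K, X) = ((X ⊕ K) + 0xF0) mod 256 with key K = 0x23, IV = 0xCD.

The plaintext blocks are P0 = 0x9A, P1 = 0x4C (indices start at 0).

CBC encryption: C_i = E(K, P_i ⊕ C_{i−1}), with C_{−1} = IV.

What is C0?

C0: P0 ⊕ 0xCD = 0x57; E(K, 0x57) = 0x64.

C0 = 0x64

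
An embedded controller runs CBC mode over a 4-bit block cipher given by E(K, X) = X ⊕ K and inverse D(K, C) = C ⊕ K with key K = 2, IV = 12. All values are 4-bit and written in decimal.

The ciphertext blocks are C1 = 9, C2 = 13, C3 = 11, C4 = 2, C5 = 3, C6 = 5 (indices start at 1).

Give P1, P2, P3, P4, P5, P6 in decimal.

CBC decryption: P_i = D(K, C_i) ⊕ C_{i−1}, with C_{0} = IV.
P1: D(K, 9) = 11; 11 ⊕ 12 = 7.
P2: D(K, 13) = 15; 15 ⊕ 9 = 6.
P3: D(K, 11) = 9; 9 ⊕ 13 = 4.
P4: D(K, 2) = 0; 0 ⊕ 11 = 11.
P5: D(K, 3) = 1; 1 ⊕ 2 = 3.
P6: D(K, 5) = 7; 7 ⊕ 3 = 4.

P1 = 7, P2 = 6, P3 = 4, P4 = 11, P5 = 3, P6 = 4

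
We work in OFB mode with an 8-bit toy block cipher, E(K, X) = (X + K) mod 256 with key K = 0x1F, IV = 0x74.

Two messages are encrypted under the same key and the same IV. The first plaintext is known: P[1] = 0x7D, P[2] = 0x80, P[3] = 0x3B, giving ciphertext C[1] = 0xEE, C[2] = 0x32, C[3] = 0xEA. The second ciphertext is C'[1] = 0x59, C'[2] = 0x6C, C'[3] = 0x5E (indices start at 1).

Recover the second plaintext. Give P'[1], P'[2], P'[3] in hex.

P'[1] = 0xCA, P'[2] = 0xDE, P'[3] = 0x8F

In OFB with a reused IV, both messages share the same keystream S_i, so C_i ⊕ C'_i = P_i ⊕ P'_i and thus P'_i = P_i ⊕ C_i ⊕ C'_i.
P'[1]: 0x7D ⊕ 0xEE ⊕ 0x59 = 0xCA.
P'[2]: 0x80 ⊕ 0x32 ⊕ 0x6C = 0xDE.
P'[3]: 0x3B ⊕ 0xEA ⊕ 0x5E = 0x8F.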